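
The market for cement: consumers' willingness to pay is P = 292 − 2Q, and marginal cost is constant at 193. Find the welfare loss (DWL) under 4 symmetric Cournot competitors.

DWL = 98.01

Under competition P = MC = 193, so Q = (292 − 193)/2 = 49.5.
With 4 symmetric Cournot firms, each firm's FOC gives 292 − 10q = 193, so q = 9.9, Q = 4·9.9 = 39.6, and P = 212.8.
DWL is the triangle between Q = 39.6 and Q = 49.5: ½·(49.5 − 39.6)·(212.8 − 193) = 98.01.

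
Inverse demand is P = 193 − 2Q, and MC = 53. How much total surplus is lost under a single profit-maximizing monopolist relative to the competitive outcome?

DWL = 1225

Competitive firms price at marginal cost: P = 53, giving Q = 70.
A monopolist chooses Q where MR = MC. MR = 193 − 4Q; setting this equal to 53 gives Q = 35 and P = 123.
DWL is the triangle between Q = 35 and Q = 70: ½·(70 − 35)·(123 − 53) = 1225.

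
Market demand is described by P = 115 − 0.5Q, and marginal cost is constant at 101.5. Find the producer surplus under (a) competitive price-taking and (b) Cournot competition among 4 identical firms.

Competition: PS = 0; Cournot: PS = 58.32

Competitive firms price at marginal cost: P = 101.5, giving Q = 27.
PS = (101.5 − 101.5)·27 = 0.
With 4 symmetric Cournot firms, each firm's FOC gives 115 − 2.5q = 101.5, so q = 5.4, Q = 4·5.4 = 21.6, and P = 104.2.
PS = (104.2 − 101.5)·21.6 = 58.32.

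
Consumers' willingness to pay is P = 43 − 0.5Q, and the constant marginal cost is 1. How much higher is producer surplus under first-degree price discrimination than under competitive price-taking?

Producer surplus rises by 1764

Perfect competition: P = MC = 1, so 43 − 0.5Q = 1 and Q = 84.
PS = (1 − 1)·84 = 0.
Under first-degree price discrimination the firm charges each unit its demand price and produces up to where P = MC, i.e. Q = 84. Consumer surplus is zero; producer surplus equals total surplus.
PS = ½·(43 − 1)·84 = 1764.
Change in producer surplus: 1764 − 0 = 1764.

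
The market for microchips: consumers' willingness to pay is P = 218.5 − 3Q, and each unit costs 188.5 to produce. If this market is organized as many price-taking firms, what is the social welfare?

TS = 150

Competitive firms price at marginal cost: P = 188.5, giving Q = 10.
CS = ½·(218.5 − 188.5)·10 = 150; PS = (188.5 − 188.5)·10 = 0; TS = 150.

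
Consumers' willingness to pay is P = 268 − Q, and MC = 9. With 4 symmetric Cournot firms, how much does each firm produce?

Cournot with 4 identical firms: the symmetric best-response condition is 268 − 5q = 9. Each firm produces q = 51.8, total output Q = 207.2, price P = 60.8.

q_i = 51.8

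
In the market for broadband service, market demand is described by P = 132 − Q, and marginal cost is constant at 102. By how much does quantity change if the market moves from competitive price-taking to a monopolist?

Perfect competition: P = MC = 102, so 132 − Q = 102 and Q = 30.
A monopolist chooses Q where MR = MC. MR = 132 − 2Q; setting this equal to 102 gives Q = 15 and P = 117.
Change in quantity: 15 − 30 = −15.

Q falls by 15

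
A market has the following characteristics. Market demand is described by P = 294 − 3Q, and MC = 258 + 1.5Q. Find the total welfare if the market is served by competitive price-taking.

Under competition P = MC: 294 − 3Q = 258 + 1.5Q ⇒ Q = 8, P = 270.
CS = ½·(294 − 270)·8 = 96; PS = (270·8 − 258·8 − ½·1.5·8²) = 48; TS = 144.

TS = 144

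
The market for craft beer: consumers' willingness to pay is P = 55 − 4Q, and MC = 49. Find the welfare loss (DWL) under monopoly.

DWL = 1.125

Under competition P = MC = 49, so Q = (55 − 49)/4 = 1.5.
Monopoly sets MR = MC: 55 − 8Q = 49 ⇒ Q = 0.75, P = 55 − 4·0.75 = 52.
DWL is the triangle between Q = 0.75 and Q = 1.5: ½·(1.5 − 0.75)·(52 − 49) = 1.125.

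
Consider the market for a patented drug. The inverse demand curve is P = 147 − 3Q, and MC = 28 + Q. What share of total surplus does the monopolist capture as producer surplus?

A monopolist chooses Q where MR = MC. MR = 147 − 6Q; setting this equal to 28 + Q gives Q = 17 and P = 96.
CS = ½·(147 − 96)·17 = 433.5.
PS = P·Q − VC(Q) = 96·17 − (28·17 + ½·1·17²) = 1011.5.
Share captured = PS/TS = 1011.5/1445 = 0.7.

PS/TS = 0.7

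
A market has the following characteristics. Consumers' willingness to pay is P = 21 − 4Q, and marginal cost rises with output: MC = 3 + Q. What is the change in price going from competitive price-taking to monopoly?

Price rises by 6.4

Competitive equilibrium sets price equal to marginal cost: 21 − 4Q = 3 + Q, so Q = 3.6 and P = 6.6.
A monopolist chooses Q where MR = MC. MR = 21 − 8Q; setting this equal to 3 + Q gives Q = 2 and P = 13.
Change in price: 13 − 6.6 = 6.4.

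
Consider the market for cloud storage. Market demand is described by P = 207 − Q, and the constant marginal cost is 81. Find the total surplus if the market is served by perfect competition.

Under competition P = MC = 81, so Q = (207 − 81)/1 = 126.
CS = ½·(207 − 81)·126 = 7938; PS = (81 − 81)·126 = 0; TS = 7938.

TS = 7938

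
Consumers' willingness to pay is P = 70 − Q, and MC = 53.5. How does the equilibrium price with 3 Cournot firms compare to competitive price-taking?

With 3 symmetric Cournot firms, each firm's FOC gives 70 − 4q = 53.5, so q = 4.125, Q = 3·4.125 = 12.375, and P = 57.625.
Under competition P = MC = 53.5, so Q = (70 − 53.5)/1 = 16.5.

Cournot: P = 57.625; Competition: P = 53.5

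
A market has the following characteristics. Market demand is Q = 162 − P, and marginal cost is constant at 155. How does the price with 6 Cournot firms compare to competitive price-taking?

Inverting demand: P = 162 − Q.
Cournot with 6 identical firms: the symmetric best-response condition is 162 − 7q = 155. Each firm produces q = 1, total output Q = 6, price P = 156.
Perfect competition: P = MC = 155, so 162 − Q = 155 and Q = 7.

Cournot: P = 156; Competition: P = 155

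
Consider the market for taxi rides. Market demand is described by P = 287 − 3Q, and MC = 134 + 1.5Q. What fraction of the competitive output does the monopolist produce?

The monopolist equates marginal revenue to marginal cost: 287 − 6Q = 134 + 1.5Q, so Q = 20.4. From demand, P = 225.8.
Competitive equilibrium sets price equal to marginal cost: 287 − 3Q = 134 + 1.5Q, so Q = 34 and P = 185.
Ratio Q_m/Q_c = 20.4/34 = 0.6.

Q_m/Q_c = 0.6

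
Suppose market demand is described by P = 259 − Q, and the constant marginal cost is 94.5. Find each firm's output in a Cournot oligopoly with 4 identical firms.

q_i = 32.9

With 4 symmetric Cournot firms, each firm's FOC gives 259 − 5q = 94.5, so q = 32.9, Q = 4·32.9 = 131.6, and P = 127.4.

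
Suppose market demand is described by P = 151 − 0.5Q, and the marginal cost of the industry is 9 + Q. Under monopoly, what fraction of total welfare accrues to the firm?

PS/TS = 0.8

Monopoly sets MR = MC: 151 − Q = 9 + Q ⇒ Q = 71, P = 151 − 0.5·71 = 115.5.
CS = ½·(151 − 115.5)·71 = 1260.25.
PS = P·Q − VC(Q) = 115.5·71 − (9·71 + ½·1·71²) = 5041.
Share captured = PS/TS = 5041/6301.25 = 0.8.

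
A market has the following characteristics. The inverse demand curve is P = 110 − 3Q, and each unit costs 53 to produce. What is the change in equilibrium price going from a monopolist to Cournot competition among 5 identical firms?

Equilibrium price falls by 19

A monopolist chooses Q where MR = MC. MR = 110 − 6Q; setting this equal to 53 gives Q = 9.5 and P = 81.5.
Cournot with 5 identical firms: the symmetric best-response condition is 110 − 18q = 53. Each firm produces q = 19/6, total output Q = 95/6, price P = 62.5.
Change in equilibrium price: 62.5 − 81.5 = −19.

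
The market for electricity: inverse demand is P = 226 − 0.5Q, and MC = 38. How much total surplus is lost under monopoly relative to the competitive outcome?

DWL = 8836

Under competition P = MC = 38, so Q = (226 − 38)/0.5 = 376.
The monopolist equates marginal revenue to marginal cost: 226 − Q = 38, so Q = 188. From demand, P = 132.
DWL is the triangle between Q = 188 and Q = 376: ½·(376 − 188)·(132 − 38) = 8836.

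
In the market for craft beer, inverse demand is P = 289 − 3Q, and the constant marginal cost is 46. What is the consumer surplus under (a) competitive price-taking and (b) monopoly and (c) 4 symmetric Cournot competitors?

Competition: CS = 9841.5; Monopoly: CS = 2460.375; Cournot: CS = 6298.56

Competitive firms price at marginal cost: P = 46, giving Q = 81.
CS = ½·(289 − 46)·81 = 9841.5.
Monopoly sets MR = MC: 289 − 6Q = 46 ⇒ Q = 40.5, P = 289 − 3·40.5 = 167.5.
CS = ½·(289 − 167.5)·40.5 = 2460.375.
In a 4-firm Cournot equilibrium, symmetry and the first-order condition give q = (289 − 46)/(15) = 16.2. So Q = 64.8 and P = 94.6.
CS = ½·(289 − 94.6)·64.8 = 6298.56.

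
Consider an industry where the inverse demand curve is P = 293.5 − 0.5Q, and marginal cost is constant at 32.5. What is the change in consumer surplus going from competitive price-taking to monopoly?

Perfect competition: P = MC = 32.5, so 293.5 − 0.5Q = 32.5 and Q = 522.
CS = ½·(293.5 − 32.5)·522 = 68121.
A monopolist chooses Q where MR = MC. MR = 293.5 − Q; setting this equal to 32.5 gives Q = 261 and P = 163.
CS = ½·(293.5 − 163)·261 = 17030.25.
Change in consumer surplus: 17030.25 − 68121 = −51090.75.

CS falls by 51090.75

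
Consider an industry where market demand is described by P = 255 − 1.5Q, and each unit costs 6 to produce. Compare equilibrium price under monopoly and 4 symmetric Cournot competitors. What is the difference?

Monopoly sets MR = MC: 255 − 3Q = 6 ⇒ Q = 83, P = 255 − 1.5·83 = 130.5.
With 4 symmetric Cournot firms, each firm's FOC gives 255 − 7.5q = 6, so q = 33.2, Q = 4·33.2 = 132.8, and P = 55.8.
Change in equilibrium price: 55.8 − 130.5 = −74.7.

Equilibrium price falls by 74.7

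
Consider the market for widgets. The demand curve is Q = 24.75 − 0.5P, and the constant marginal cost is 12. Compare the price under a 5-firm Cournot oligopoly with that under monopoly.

Inverting demand: P = 49.5 − 2Q.
In a 5-firm Cournot equilibrium, symmetry and the first-order condition give q = (49.5 − 12)/(12) = 3.125. So Q = 15.625 and P = 18.25.
A monopolist chooses Q where MR = MC. MR = 49.5 − 4Q; setting this equal to 12 gives Q = 9.375 and P = 30.75.

Cournot: P = 18.25; Monopoly: P = 30.75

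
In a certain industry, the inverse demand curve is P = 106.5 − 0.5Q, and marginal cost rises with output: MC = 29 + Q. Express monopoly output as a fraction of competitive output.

A monopolist chooses Q where MR = MC. MR = 106.5 − Q; setting this equal to 29 + Q gives Q = 38.75 and P = 87.125.
Under competition P = MC: 106.5 − 0.5Q = 29 + Q ⇒ Q = 155/3, P = 242/3.
Ratio Q_m/Q_c = 38.75/(155/3) = 0.75.

Q_m/Q_c = 0.75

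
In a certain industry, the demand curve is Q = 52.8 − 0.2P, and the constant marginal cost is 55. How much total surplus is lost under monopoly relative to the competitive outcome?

DWL = 1092.025

Inverting demand: P = 264 − 5Q.
Perfect competition: P = MC = 55, so 264 − 5Q = 55 and Q = 41.8.
The monopolist equates marginal revenue to marginal cost: 264 − 10Q = 55, so Q = 20.9. From demand, P = 159.5.
DWL is the triangle between Q = 20.9 and Q = 41.8: ½·(41.8 − 20.9)·(159.5 − 55) = 1092.025.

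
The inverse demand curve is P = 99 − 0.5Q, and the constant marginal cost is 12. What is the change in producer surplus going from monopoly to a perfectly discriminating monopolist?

Producer surplus rises by 3784.5

Monopoly sets MR = MC: 99 − Q = 12 ⇒ Q = 87, P = 99 − 0.5·87 = 55.5.
PS = (55.5 − 12)·87 = 3784.5.
With perfect price discrimination, output is the efficient level Q = 174 (where demand meets MC), but every buyer pays their willingness to pay: CS = 0 and PS = total surplus.
PS = ½·(99 − 12)·174 = 7569.
Change in producer surplus: 7569 − 3784.5 = 3784.5.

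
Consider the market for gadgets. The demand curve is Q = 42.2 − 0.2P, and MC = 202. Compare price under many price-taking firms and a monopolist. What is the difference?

Price rises by 4.5

Inverting demand: P = 211 − 5Q.
Perfect competition: P = MC = 202, so 211 − 5Q = 202 and Q = 1.8.
Monopoly sets MR = MC: 211 − 10Q = 202 ⇒ Q = 0.9, P = 211 − 5·0.9 = 206.5.
Change in price: 206.5 − 202 = 4.5.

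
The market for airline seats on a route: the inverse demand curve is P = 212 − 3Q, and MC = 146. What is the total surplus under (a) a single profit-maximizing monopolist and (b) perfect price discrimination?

Monopoly sets MR = MC: 212 − 6Q = 146 ⇒ Q = 11, P = 212 − 3·11 = 179.
CS = ½·(212 − 179)·11 = 181.5; PS = (179 − 146)·11 = 363; TS = 544.5.
With perfect price discrimination, output is the efficient level Q = 22 (where demand meets MC), but every buyer pays their willingness to pay: CS = 0 and PS = total surplus.
TS = 726 (equal to competitive TS).

Monopoly: TS = 544.5; Perfect PD: TS = 726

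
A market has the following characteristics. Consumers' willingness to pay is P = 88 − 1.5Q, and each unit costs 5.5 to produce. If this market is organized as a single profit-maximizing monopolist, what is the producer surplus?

PS = 1134.375

A monopolist chooses Q where MR = MC. MR = 88 − 3Q; setting this equal to 5.5 gives Q = 27.5 and P = 46.75.
PS = (46.75 − 5.5)·27.5 = 1134.375.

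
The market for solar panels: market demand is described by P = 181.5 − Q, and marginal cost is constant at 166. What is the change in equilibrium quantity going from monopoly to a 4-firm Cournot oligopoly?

A monopolist chooses Q where MR = MC. MR = 181.5 − 2Q; setting this equal to 166 gives Q = 7.75 and P = 173.75.
In a 4-firm Cournot equilibrium, symmetry and the first-order condition give q = (181.5 − 166)/(5) = 3.1. So Q = 12.4 and P = 169.1.
Change in equilibrium quantity: 12.4 − 7.75 = 4.65.

Q rises by 4.65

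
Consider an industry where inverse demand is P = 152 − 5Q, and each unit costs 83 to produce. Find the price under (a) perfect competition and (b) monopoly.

Competition: P = 83; Monopoly: P = 117.5

Perfect competition: P = MC = 83, so 152 − 5Q = 83 and Q = 13.8.
A monopolist chooses Q where MR = MC. MR = 152 − 10Q; setting this equal to 83 gives Q = 6.9 and P = 117.5.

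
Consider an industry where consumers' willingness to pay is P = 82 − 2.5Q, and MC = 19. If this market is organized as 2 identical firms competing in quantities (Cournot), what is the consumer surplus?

CS = 352.8

With 2 symmetric Cournot firms, each firm's FOC gives 82 − 7.5q = 19, so q = 8.4, Q = 2·8.4 = 16.8, and P = 40.
CS = ½·(82 − 40)·16.8 = 352.8.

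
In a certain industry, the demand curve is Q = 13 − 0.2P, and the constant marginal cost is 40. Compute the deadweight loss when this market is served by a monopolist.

DWL = 15.625

Inverting demand: P = 65 − 5Q.
Under competition P = MC = 40, so Q = (65 − 40)/5 = 5.
Monopoly sets MR = MC: 65 − 10Q = 40 ⇒ Q = 2.5, P = 65 − 5·2.5 = 52.5.
DWL is the triangle between Q = 2.5 and Q = 5: ½·(5 − 2.5)·(52.5 − 40) = 15.625.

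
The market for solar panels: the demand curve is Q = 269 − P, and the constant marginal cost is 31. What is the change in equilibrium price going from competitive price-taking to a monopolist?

Inverting demand: P = 269 − Q.
Perfect competition: P = MC = 31, so 269 − Q = 31 and Q = 238.
Monopoly sets MR = MC: 269 − 2Q = 31 ⇒ Q = 119, P = 269 − 119 = 150.
Change in equilibrium price: 150 − 31 = 119.

Equilibrium price rises by 119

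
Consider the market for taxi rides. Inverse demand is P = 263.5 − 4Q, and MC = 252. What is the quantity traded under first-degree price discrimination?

A perfectly discriminating monopolist sells every unit with P(Q) ≥ MC(Q), so output equals the competitive quantity Q = 2.875. Each buyer pays their reservation price, so CS = 0 and the firm captures all surplus.

Q = 2.875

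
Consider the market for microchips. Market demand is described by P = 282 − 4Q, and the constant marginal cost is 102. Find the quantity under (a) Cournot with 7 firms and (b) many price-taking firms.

Cournot: Q = 39.375; Competition: Q = 45

Cournot with 7 identical firms: the symmetric best-response condition is 282 − 32q = 102. Each firm produces q = 5.625, total output Q = 39.375, price P = 124.5.
Competitive firms price at marginal cost: P = 102, giving Q = 45.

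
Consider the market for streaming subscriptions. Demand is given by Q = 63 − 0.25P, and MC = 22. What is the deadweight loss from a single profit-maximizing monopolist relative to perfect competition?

DWL = 1653.125

Inverting demand: P = 252 − 4Q.
Perfect competition: P = MC = 22, so 252 − 4Q = 22 and Q = 57.5.
Monopoly sets MR = MC: 252 − 8Q = 22 ⇒ Q = 28.75, P = 252 − 4·28.75 = 137.
DWL is the triangle between Q = 28.75 and Q = 57.5: ½·(57.5 − 28.75)·(137 − 22) = 1653.125.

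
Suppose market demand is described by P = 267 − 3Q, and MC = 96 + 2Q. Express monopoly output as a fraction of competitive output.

Q_m/Q_c = 0.625

Monopoly sets MR = MC: 267 − 6Q = 96 + 2Q ⇒ Q = 21.375, P = 267 − 3·21.375 = 202.875.
Competitive equilibrium sets price equal to marginal cost: 267 − 3Q = 96 + 2Q, so Q = 34.2 and P = 164.4.
Ratio Q_m/Q_c = 21.375/34.2 = 0.625.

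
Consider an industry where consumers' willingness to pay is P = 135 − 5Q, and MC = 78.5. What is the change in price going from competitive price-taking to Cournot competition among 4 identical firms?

Competitive firms price at marginal cost: P = 78.5, giving Q = 11.3.
Cournot with 4 identical firms: the symmetric best-response condition is 135 − 25q = 78.5. Each firm produces q = 2.26, total output Q = 9.04, price P = 89.8.
Change in price: 89.8 − 78.5 = 11.3.

Price rises by 11.3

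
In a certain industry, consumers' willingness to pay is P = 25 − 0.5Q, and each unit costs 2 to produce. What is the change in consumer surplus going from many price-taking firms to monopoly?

Consumer surplus falls by 396.75

Competitive firms price at marginal cost: P = 2, giving Q = 46.
CS = ½·(25 − 2)·46 = 529.
The monopolist equates marginal revenue to marginal cost: 25 − Q = 2, so Q = 23. From demand, P = 13.5.
CS = ½·(25 − 13.5)·23 = 132.25.
Change in consumer surplus: 132.25 − 529 = −396.75.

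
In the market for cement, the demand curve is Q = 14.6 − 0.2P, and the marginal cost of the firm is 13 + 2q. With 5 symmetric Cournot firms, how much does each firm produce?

Inverting demand: P = 73 − 5Q.
With 5 symmetric Cournot firms, each firm's FOC gives 73 − 30q = 13 + 2q, so q = 1.875, Q = 5·1.875 = 9.375, and P = 26.125.

q_i = 1.875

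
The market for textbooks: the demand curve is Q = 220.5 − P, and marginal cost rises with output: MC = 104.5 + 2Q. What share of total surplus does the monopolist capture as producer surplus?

PS/TS = 0.8

Inverting demand: P = 220.5 − Q.
A monopolist chooses Q where MR = MC. MR = 220.5 − 2Q; setting this equal to 104.5 + 2Q gives Q = 29 and P = 191.5.
CS = ½·(220.5 − 191.5)·29 = 420.5.
PS = P·Q − VC(Q) = 191.5·29 − (104.5·29 + ½·2·29²) = 1682.
Share captured = PS/TS = 1682/2102.5 = 0.8.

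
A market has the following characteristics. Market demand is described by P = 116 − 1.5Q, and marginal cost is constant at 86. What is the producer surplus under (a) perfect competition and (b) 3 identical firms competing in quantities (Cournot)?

Competition: PS = 0; Cournot: PS = 112.5

Perfect competition: P = MC = 86, so 116 − 1.5Q = 86 and Q = 20.
PS = (86 − 86)·20 = 0.
Cournot with 3 identical firms: the symmetric best-response condition is 116 − 6q = 86. Each firm produces q = 5, total output Q = 15, price P = 93.5.
PS = (93.5 − 86)·15 = 112.5.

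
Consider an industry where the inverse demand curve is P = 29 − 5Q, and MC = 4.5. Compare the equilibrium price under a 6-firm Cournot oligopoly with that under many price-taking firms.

Cournot with 6 identical firms: the symmetric best-response condition is 29 − 35q = 4.5. Each firm produces q = 0.7, total output Q = 4.2, price P = 8.
Under competition P = MC = 4.5, so Q = (29 − 4.5)/5 = 4.9.

Cournot: P = 8; Competition: P = 4.5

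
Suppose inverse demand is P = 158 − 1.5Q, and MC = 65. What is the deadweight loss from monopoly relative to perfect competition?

Competitive firms price at marginal cost: P = 65, giving Q = 62.
Monopoly sets MR = MC: 158 − 3Q = 65 ⇒ Q = 31, P = 158 − 1.5·31 = 111.5.
DWL is the triangle between Q = 31 and Q = 62: ½·(62 − 31)·(111.5 − 65) = 720.75.

DWL = 720.75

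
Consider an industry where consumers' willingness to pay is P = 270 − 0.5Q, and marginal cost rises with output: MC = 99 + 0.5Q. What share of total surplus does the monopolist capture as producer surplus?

A monopolist chooses Q where MR = MC. MR = 270 − Q; setting this equal to 99 + 0.5Q gives Q = 114 and P = 213.
CS = ½·(270 − 213)·114 = 3249.
PS = P·Q − VC(Q) = 213·114 − (99·114 + ½·0.5·114²) = 9747.
Share captured = PS/TS = 9747/12996 = 0.75.

PS/TS = 0.75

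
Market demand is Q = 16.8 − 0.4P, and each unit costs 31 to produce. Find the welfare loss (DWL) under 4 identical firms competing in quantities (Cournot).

Inverting demand: P = 42 − 2.5Q.
Competitive firms price at marginal cost: P = 31, giving Q = 4.4.
Cournot with 4 identical firms: the symmetric best-response condition is 42 − 12.5q = 31. Each firm produces q = 0.88, total output Q = 3.52, price P = 33.2.
DWL is the triangle between Q = 3.52 and Q = 4.4: ½·(4.4 − 3.52)·(33.2 − 31) = 0.968.

DWL = 0.968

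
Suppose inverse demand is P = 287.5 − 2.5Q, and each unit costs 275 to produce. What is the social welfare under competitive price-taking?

Under competition P = MC = 275, so Q = (287.5 − 275)/2.5 = 5.
CS = ½·(287.5 − 275)·5 = 31.25; PS = (275 − 275)·5 = 0; TS = 31.25.

TS = 31.25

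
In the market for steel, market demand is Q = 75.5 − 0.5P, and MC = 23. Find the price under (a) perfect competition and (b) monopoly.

Competition: P = 23; Monopoly: P = 87

Inverting demand: P = 151 − 2Q.
Perfect competition: P = MC = 23, so 151 − 2Q = 23 and Q = 64.
Monopoly sets MR = MC: 151 − 4Q = 23 ⇒ Q = 32, P = 151 − 2·32 = 87.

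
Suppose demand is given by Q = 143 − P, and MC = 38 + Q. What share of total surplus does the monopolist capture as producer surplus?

PS/TS = 0.75

Inverting demand: P = 143 − Q.
Monopoly sets MR = MC: 143 − 2Q = 38 + Q ⇒ Q = 35, P = 143 − 35 = 108.
CS = ½·(143 − 108)·35 = 612.5.
PS = P·Q − VC(Q) = 108·35 − (38·35 + ½·1·35²) = 1837.5.
Share captured = PS/TS = 1837.5/2450 = 0.75.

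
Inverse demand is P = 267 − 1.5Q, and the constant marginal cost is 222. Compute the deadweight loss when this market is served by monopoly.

DWL = 168.75

Competitive firms price at marginal cost: P = 222, giving Q = 30.
Monopoly sets MR = MC: 267 − 3Q = 222 ⇒ Q = 15, P = 267 − 1.5·15 = 244.5.
DWL is the triangle between Q = 15 and Q = 30: ½·(30 − 15)·(244.5 − 222) = 168.75.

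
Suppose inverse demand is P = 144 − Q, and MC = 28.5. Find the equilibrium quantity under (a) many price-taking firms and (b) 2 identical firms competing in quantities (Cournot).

Competition: Q = 115.5; Cournot: Q = 77

Under competition P = MC = 28.5, so Q = (144 − 28.5)/1 = 115.5.
With 2 symmetric Cournot firms, each firm's FOC gives 144 − 3q = 28.5, so q = 38.5, Q = 2·38.5 = 77, and P = 67.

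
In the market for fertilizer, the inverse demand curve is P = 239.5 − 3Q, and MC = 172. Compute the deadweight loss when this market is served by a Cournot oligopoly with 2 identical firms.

DWL = 84.375

Under competition P = MC = 172, so Q = (239.5 − 172)/3 = 22.5.
Cournot with 2 identical firms: the symmetric best-response condition is 239.5 − 9q = 172. Each firm produces q = 7.5, total output Q = 15, price P = 194.5.
DWL is the triangle between Q = 15 and Q = 22.5: ½·(22.5 − 15)·(194.5 − 172) = 84.375.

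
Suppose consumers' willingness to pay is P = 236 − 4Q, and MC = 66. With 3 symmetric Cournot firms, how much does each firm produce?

q_i = 10.625

With 3 symmetric Cournot firms, each firm's FOC gives 236 − 16q = 66, so q = 10.625, Q = 3·10.625 = 31.875, and P = 108.5.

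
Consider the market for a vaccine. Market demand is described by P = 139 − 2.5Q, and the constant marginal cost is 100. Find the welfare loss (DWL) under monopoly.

Under competition P = MC = 100, so Q = (139 − 100)/2.5 = 15.6.
The monopolist equates marginal revenue to marginal cost: 139 − 5Q = 100, so Q = 7.8. From demand, P = 119.5.
DWL is the triangle between Q = 7.8 and Q = 15.6: ½·(15.6 − 7.8)·(119.5 − 100) = 76.05.

DWL = 76.05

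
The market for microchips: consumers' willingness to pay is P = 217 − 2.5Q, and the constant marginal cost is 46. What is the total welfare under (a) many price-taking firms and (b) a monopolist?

Competition: TS = 5848.2; Monopoly: TS = 4386.15

Perfect competition: P = MC = 46, so 217 − 2.5Q = 46 and Q = 68.4.
CS = ½·(217 − 46)·68.4 = 5848.2; PS = (46 − 46)·68.4 = 0; TS = 5848.2.
Monopoly sets MR = MC: 217 − 5Q = 46 ⇒ Q = 34.2, P = 217 − 2.5·34.2 = 131.5.
CS = ½·(217 − 131.5)·34.2 = 1462.05; PS = (131.5 − 46)·34.2 = 2924.1; TS = 4386.15.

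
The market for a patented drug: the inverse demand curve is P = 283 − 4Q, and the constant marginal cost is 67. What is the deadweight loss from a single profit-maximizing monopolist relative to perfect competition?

DWL = 1458

Perfect competition: P = MC = 67, so 283 − 4Q = 67 and Q = 54.
The monopolist equates marginal revenue to marginal cost: 283 − 8Q = 67, so Q = 27. From demand, P = 175.
DWL is the triangle between Q = 27 and Q = 54: ½·(54 − 27)·(175 − 67) = 1458.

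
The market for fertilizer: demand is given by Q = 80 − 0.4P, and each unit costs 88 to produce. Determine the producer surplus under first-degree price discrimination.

PS = 2508.8

Inverting demand: P = 200 − 2.5Q.
A perfectly discriminating monopolist sells every unit with P(Q) ≥ MC(Q), so output equals the competitive quantity Q = 44.8. Each buyer pays their reservation price, so CS = 0 and the firm captures all surplus.
PS = ½·(200 − 88)·44.8 = 2508.8.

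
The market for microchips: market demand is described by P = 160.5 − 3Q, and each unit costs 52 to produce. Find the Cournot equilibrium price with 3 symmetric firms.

P = 79.125

With 3 symmetric Cournot firms, each firm's FOC gives 160.5 − 12q = 52, so q = 217/24, Q = 3·217/24 = 27.125, and P = 79.125.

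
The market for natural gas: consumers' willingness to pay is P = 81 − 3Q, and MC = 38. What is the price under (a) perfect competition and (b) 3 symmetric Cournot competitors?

Competition: P = 38; Cournot: P = 48.75

Competitive firms price at marginal cost: P = 38, giving Q = 43/3.
With 3 symmetric Cournot firms, each firm's FOC gives 81 − 12q = 38, so q = 43/12, Q = 3·43/12 = 10.75, and P = 48.75.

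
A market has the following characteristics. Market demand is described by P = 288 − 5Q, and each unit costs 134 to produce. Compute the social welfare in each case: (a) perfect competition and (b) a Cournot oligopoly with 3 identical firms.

Competition: TS = 2371.6; Cournot: TS = 2223.375

Perfect competition: P = MC = 134, so 288 − 5Q = 134 and Q = 30.8.
CS = ½·(288 − 134)·30.8 = 2371.6; PS = (134 − 134)·30.8 = 0; TS = 2371.6.
In a 3-firm Cournot equilibrium, symmetry and the first-order condition give q = (288 − 134)/(20) = 7.7. So Q = 23.1 and P = 172.5.
CS = ½·(288 − 172.5)·23.1 = 1334.025; PS = (172.5 − 134)·23.1 = 889.35; TS = 2223.375.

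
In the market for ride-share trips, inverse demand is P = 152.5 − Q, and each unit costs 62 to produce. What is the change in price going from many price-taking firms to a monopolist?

Price rises by 45.25

Under competition P = MC = 62, so Q = (152.5 − 62)/1 = 90.5.
A monopolist chooses Q where MR = MC. MR = 152.5 − 2Q; setting this equal to 62 gives Q = 45.25 and P = 107.25.
Change in price: 107.25 − 62 = 45.25.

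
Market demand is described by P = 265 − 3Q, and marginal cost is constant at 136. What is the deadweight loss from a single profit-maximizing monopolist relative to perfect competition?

DWL = 693.375

Perfect competition: P = MC = 136, so 265 − 3Q = 136 and Q = 43.
A monopolist chooses Q where MR = MC. MR = 265 − 6Q; setting this equal to 136 gives Q = 21.5 and P = 200.5.
DWL is the triangle between Q = 21.5 and Q = 43: ½·(43 − 21.5)·(200.5 − 136) = 693.375.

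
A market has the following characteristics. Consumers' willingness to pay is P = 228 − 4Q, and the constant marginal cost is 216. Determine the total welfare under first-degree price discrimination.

TS = 18

Under first-degree price discrimination the firm charges each unit its demand price and produces up to where P = MC, i.e. Q = 3. Consumer surplus is zero; producer surplus equals total surplus.
TS = 18 (equal to competitive TS).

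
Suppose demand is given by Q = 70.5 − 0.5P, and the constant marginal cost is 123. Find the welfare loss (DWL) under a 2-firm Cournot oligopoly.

DWL = 9

Inverting demand: P = 141 − 2Q.
Competitive firms price at marginal cost: P = 123, giving Q = 9.
Cournot with 2 identical firms: the symmetric best-response condition is 141 − 6q = 123. Each firm produces q = 3, total output Q = 6, price P = 129.
DWL is the triangle between Q = 6 and Q = 9: ½·(9 − 6)·(129 − 123) = 9.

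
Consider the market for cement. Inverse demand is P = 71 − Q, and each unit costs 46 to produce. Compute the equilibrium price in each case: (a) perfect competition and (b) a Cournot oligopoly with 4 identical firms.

Under competition P = MC = 46, so Q = (71 − 46)/1 = 25.
Cournot with 4 identical firms: the symmetric best-response condition is 71 − 5q = 46. Each firm produces q = 5, total output Q = 20, price P = 51.

Competition: P = 46; Cournot: P = 51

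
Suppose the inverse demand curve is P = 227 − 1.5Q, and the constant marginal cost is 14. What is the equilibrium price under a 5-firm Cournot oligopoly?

Cournot with 5 identical firms: the symmetric best-response condition is 227 − 9q = 14. Each firm produces q = 71/3, total output Q = 355/3, price P = 49.5.

P = 49.5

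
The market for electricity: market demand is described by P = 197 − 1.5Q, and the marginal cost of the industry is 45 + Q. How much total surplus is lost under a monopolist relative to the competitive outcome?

DWL = 649.8

Competitive equilibrium sets price equal to marginal cost: 197 − 1.5Q = 45 + Q, so Q = 60.8 and P = 105.8.
A monopolist chooses Q where MR = MC. MR = 197 − 3Q; setting this equal to 45 + Q gives Q = 38 and P = 140.
CS = ½·(197 − 105.8)·60.8 = 2772.48; PS = (105.8·60.8 − 45·60.8 − ½·1·60.8²) = 1848.32; TS = 4620.8.
CS = ½·(197 − 140)·38 = 1083; PS = (140·38 − 45·38 − ½·1·38²) = 2888; TS = 3971.
DWL = 4620.8 − 3971 = 649.8.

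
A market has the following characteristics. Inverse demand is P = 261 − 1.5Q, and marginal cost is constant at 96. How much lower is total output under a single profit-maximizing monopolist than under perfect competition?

Under competition P = MC = 96, so Q = (261 − 96)/1.5 = 110.
Monopoly sets MR = MC: 261 − 3Q = 96 ⇒ Q = 55, P = 261 − 1.5·55 = 178.5.
Change in total output: 55 − 110 = −55.

Total output falls by 55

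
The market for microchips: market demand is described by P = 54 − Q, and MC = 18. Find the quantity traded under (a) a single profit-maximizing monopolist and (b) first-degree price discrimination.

The monopolist equates marginal revenue to marginal cost: 54 − 2Q = 18, so Q = 18. From demand, P = 36.
With perfect price discrimination, output is the efficient level Q = 36 (where demand meets MC), but every buyer pays their willingness to pay: CS = 0 and PS = total surplus.

Monopoly: Q = 18; Perfect PD: Q = 36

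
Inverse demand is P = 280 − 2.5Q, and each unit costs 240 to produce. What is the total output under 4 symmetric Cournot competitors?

In a 4-firm Cournot equilibrium, symmetry and the first-order condition give q = (280 − 240)/(12.5) = 3.2. So Q = 12.8 and P = 248.

Q = 12.8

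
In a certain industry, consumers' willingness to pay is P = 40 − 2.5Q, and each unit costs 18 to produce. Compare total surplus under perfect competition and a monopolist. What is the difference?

Perfect competition: P = MC = 18, so 40 − 2.5Q = 18 and Q = 8.8.
CS = ½·(40 − 18)·8.8 = 96.8; PS = (18 − 18)·8.8 = 0; TS = 96.8.
Monopoly sets MR = MC: 40 − 5Q = 18 ⇒ Q = 4.4, P = 40 − 2.5·4.4 = 29.
CS = ½·(40 − 29)·4.4 = 24.2; PS = (29 − 18)·4.4 = 48.4; TS = 72.6.
Change in total surplus: 72.6 − 96.8 = −24.2.

TS falls by 24.2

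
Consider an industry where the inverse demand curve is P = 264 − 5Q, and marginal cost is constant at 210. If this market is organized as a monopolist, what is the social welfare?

The monopolist equates marginal revenue to marginal cost: 264 − 10Q = 210, so Q = 5.4. From demand, P = 237.
CS = ½·(264 − 237)·5.4 = 72.9; PS = (237 − 210)·5.4 = 145.8; TS = 218.7.

TS = 218.7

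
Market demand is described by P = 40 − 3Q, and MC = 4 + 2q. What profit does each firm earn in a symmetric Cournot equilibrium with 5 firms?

With 5 symmetric Cournot firms, each firm's FOC gives 40 − 18q = 4 + 2q, so q = 1.8, Q = 5·1.8 = 9, and P = 13.
Each firm's profit = 13·1.8 − (4·1.8 + ½·2·1.8²) = 12.96.

π_i = 12.96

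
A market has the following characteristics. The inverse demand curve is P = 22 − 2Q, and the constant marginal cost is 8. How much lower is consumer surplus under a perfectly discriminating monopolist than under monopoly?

Monopoly sets MR = MC: 22 − 4Q = 8 ⇒ Q = 3.5, P = 22 − 2·3.5 = 15.
CS = ½·(22 − 15)·3.5 = 12.25.
A perfectly discriminating monopolist sells every unit with P(Q) ≥ MC(Q), so output equals the competitive quantity Q = 7. Each buyer pays their reservation price, so CS = 0 and the firm captures all surplus.
CS = 0.
Change in consumer surplus: 0 − 12.25 = −12.25.

Consumer surplus falls by 12.25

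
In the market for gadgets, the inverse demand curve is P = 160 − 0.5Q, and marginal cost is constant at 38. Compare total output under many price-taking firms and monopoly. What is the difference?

Q falls by 122

Under competition P = MC = 38, so Q = (160 − 38)/0.5 = 244.
A monopolist chooses Q where MR = MC. MR = 160 − Q; setting this equal to 38 gives Q = 122 and P = 99.
Change in total output: 122 − 244 = −122.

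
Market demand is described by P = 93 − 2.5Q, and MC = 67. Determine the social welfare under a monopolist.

The monopolist equates marginal revenue to marginal cost: 93 − 5Q = 67, so Q = 5.2. From demand, P = 80.
CS = ½·(93 − 80)·5.2 = 33.8; PS = (80 − 67)·5.2 = 67.6; TS = 101.4.

TS = 101.4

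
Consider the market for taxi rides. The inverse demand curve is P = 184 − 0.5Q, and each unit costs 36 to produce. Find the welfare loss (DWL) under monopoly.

Competitive firms price at marginal cost: P = 36, giving Q = 296.
Monopoly sets MR = MC: 184 − Q = 36 ⇒ Q = 148, P = 184 − 0.5·148 = 110.
DWL is the triangle between Q = 148 and Q = 296: ½·(296 − 148)·(110 − 36) = 5476.

DWL = 5476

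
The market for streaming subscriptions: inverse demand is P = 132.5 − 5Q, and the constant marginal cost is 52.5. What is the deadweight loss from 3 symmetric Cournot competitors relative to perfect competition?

DWL = 40

Under competition P = MC = 52.5, so Q = (132.5 − 52.5)/5 = 16.
Cournot with 3 identical firms: the symmetric best-response condition is 132.5 − 20q = 52.5. Each firm produces q = 4, total output Q = 12, price P = 72.5.
DWL is the triangle between Q = 12 and Q = 16: ½·(16 − 12)·(72.5 − 52.5) = 40.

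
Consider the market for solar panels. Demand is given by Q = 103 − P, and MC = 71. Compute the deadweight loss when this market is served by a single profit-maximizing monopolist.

Inverting demand: P = 103 − Q.
Perfect competition: P = MC = 71, so 103 − Q = 71 and Q = 32.
The monopolist equates marginal revenue to marginal cost: 103 − 2Q = 71, so Q = 16. From demand, P = 87.
DWL is the triangle between Q = 16 and Q = 32: ½·(32 − 16)·(87 − 71) = 128.

DWL = 128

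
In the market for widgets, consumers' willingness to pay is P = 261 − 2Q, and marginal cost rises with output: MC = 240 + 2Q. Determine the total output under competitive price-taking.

Q = 5.25

Under competition P = MC: 261 − 2Q = 240 + 2Q ⇒ Q = 5.25, P = 250.5.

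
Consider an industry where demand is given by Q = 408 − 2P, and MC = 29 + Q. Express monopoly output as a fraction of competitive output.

Inverting demand: P = 204 − 0.5Q.
The monopolist equates marginal revenue to marginal cost: 204 − Q = 29 + Q, so Q = 87.5. From demand, P = 160.25.
Under competition P = MC: 204 − 0.5Q = 29 + Q ⇒ Q = 350/3, P = 437/3.
Ratio Q_m/Q_c = 87.5/(350/3) = 0.75.

Q_m/Q_c = 0.75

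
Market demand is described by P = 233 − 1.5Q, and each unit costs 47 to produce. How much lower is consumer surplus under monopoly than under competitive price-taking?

Under competition P = MC = 47, so Q = (233 − 47)/1.5 = 124.
CS = ½·(233 − 47)·124 = 11532.
Monopoly sets MR = MC: 233 − 3Q = 47 ⇒ Q = 62, P = 233 − 1.5·62 = 140.
CS = ½·(233 − 140)·62 = 2883.
Change in consumer surplus: 2883 − 11532 = −8649.

CS falls by 8649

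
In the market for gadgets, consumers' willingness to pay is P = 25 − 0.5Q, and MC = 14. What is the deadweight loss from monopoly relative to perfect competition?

DWL = 30.25

Competitive firms price at marginal cost: P = 14, giving Q = 22.
The monopolist equates marginal revenue to marginal cost: 25 − Q = 14, so Q = 11. From demand, P = 19.5.
DWL is the triangle between Q = 11 and Q = 22: ½·(22 − 11)·(19.5 − 14) = 30.25.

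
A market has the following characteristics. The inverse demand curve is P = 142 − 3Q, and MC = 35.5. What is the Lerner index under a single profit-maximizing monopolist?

Monopoly sets MR = MC: 142 − 6Q = 35.5 ⇒ Q = 17.75, P = 142 − 3·17.75 = 88.75.
Lerner index = (P − MC)/P = (88.75 − 35.5)/88.75 = 0.6.

Lerner index = 0.6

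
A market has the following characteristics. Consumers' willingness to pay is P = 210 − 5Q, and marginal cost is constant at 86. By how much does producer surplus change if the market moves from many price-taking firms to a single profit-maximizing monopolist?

Perfect competition: P = MC = 86, so 210 − 5Q = 86 and Q = 24.8.
PS = (86 − 86)·24.8 = 0.
A monopolist chooses Q where MR = MC. MR = 210 − 10Q; setting this equal to 86 gives Q = 12.4 and P = 148.
PS = (148 − 86)·12.4 = 768.8.
Change in producer surplus: 768.8 − 0 = 768.8.

Producer surplus rises by 768.8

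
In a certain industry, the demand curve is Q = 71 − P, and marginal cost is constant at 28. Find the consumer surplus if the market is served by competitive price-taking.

Inverting demand: P = 71 − Q.
Competitive firms price at marginal cost: P = 28, giving Q = 43.
CS = ½·(71 − 28)·43 = 924.5.

CS = 924.5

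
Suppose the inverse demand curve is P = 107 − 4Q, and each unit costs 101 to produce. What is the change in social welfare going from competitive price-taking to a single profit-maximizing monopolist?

Competitive firms price at marginal cost: P = 101, giving Q = 1.5.
CS = ½·(107 − 101)·1.5 = 4.5; PS = (101 − 101)·1.5 = 0; TS = 4.5.
A monopolist chooses Q where MR = MC. MR = 107 − 8Q; setting this equal to 101 gives Q = 0.75 and P = 104.
CS = ½·(107 − 104)·0.75 = 1.125; PS = (104 − 101)·0.75 = 2.25; TS = 3.375.
Change in social welfare: 3.375 − 4.5 = −1.125.

TS falls by 1.125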